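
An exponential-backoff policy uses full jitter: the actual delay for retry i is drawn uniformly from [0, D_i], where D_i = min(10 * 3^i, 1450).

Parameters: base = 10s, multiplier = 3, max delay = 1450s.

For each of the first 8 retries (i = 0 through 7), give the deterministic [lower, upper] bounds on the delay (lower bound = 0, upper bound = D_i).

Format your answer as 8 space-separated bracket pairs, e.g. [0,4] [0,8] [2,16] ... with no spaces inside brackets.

Computing bounds per retry:
  i=0: D_i=min(10*3^0,1450)=10, bounds=[0,10]
  i=1: D_i=min(10*3^1,1450)=30, bounds=[0,30]
  i=2: D_i=min(10*3^2,1450)=90, bounds=[0,90]
  i=3: D_i=min(10*3^3,1450)=270, bounds=[0,270]
  i=4: D_i=min(10*3^4,1450)=810, bounds=[0,810]
  i=5: D_i=min(10*3^5,1450)=1450, bounds=[0,1450]
  i=6: D_i=min(10*3^6,1450)=1450, bounds=[0,1450]
  i=7: D_i=min(10*3^7,1450)=1450, bounds=[0,1450]

Answer: [0,10] [0,30] [0,90] [0,270] [0,810] [0,1450] [0,1450] [0,1450]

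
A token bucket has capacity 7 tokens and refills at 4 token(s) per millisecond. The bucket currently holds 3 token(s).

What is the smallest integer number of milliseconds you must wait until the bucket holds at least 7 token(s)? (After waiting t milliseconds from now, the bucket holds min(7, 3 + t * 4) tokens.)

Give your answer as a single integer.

Answer: 1

Derivation:
Need 3 + t * 4 >= 7, so t >= 4/4.
Smallest integer t = ceil(4/4) = 1.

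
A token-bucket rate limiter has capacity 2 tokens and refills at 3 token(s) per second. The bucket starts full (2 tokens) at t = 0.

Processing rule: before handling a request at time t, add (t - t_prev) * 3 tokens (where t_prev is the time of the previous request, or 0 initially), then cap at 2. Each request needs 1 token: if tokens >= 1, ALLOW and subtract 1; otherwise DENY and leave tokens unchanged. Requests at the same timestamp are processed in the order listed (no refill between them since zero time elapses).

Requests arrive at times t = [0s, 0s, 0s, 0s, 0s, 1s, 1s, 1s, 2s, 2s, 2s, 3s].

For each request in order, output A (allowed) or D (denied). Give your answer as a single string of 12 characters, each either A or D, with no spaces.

Simulating step by step:
  req#1 t=0s: ALLOW
  req#2 t=0s: ALLOW
  req#3 t=0s: DENY
  req#4 t=0s: DENY
  req#5 t=0s: DENY
  req#6 t=1s: ALLOW
  req#7 t=1s: ALLOW
  req#8 t=1s: DENY
  req#9 t=2s: ALLOW
  req#10 t=2s: ALLOW
  req#11 t=2s: DENY
  req#12 t=3s: ALLOW

Answer: AADDDAADAADA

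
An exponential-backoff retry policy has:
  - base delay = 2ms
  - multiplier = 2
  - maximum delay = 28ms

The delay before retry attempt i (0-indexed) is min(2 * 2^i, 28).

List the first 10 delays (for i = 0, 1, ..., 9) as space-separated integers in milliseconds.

Computing each delay:
  i=0: min(2*2^0, 28) = 2
  i=1: min(2*2^1, 28) = 4
  i=2: min(2*2^2, 28) = 8
  i=3: min(2*2^3, 28) = 16
  i=4: min(2*2^4, 28) = 28
  i=5: min(2*2^5, 28) = 28
  i=6: min(2*2^6, 28) = 28
  i=7: min(2*2^7, 28) = 28
  i=8: min(2*2^8, 28) = 28
  i=9: min(2*2^9, 28) = 28

Answer: 2 4 8 16 28 28 28 28 28 28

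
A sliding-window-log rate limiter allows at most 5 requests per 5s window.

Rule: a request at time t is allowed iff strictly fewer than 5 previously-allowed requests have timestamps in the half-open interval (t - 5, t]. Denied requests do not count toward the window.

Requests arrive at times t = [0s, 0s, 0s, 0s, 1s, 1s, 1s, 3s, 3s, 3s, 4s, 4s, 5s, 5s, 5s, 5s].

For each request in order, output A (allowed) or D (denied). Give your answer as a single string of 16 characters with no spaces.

Tracking allowed requests in the window:
  req#1 t=0s: ALLOW
  req#2 t=0s: ALLOW
  req#3 t=0s: ALLOW
  req#4 t=0s: ALLOW
  req#5 t=1s: ALLOW
  req#6 t=1s: DENY
  req#7 t=1s: DENY
  req#8 t=3s: DENY
  req#9 t=3s: DENY
  req#10 t=3s: DENY
  req#11 t=4s: DENY
  req#12 t=4s: DENY
  req#13 t=5s: ALLOW
  req#14 t=5s: ALLOW
  req#15 t=5s: ALLOW
  req#16 t=5s: ALLOW

Answer: AAAAADDDDDDDAAAA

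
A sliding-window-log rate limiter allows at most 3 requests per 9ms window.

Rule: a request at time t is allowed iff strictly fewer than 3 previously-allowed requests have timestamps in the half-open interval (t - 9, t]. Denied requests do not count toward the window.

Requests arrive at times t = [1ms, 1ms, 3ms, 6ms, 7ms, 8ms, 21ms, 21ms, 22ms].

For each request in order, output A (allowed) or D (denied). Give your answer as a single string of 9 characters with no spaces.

Answer: AAADDDAAA

Derivation:
Tracking allowed requests in the window:
  req#1 t=1ms: ALLOW
  req#2 t=1ms: ALLOW
  req#3 t=3ms: ALLOW
  req#4 t=6ms: DENY
  req#5 t=7ms: DENY
  req#6 t=8ms: DENY
  req#7 t=21ms: ALLOW
  req#8 t=21ms: ALLOW
  req#9 t=22ms: ALLOW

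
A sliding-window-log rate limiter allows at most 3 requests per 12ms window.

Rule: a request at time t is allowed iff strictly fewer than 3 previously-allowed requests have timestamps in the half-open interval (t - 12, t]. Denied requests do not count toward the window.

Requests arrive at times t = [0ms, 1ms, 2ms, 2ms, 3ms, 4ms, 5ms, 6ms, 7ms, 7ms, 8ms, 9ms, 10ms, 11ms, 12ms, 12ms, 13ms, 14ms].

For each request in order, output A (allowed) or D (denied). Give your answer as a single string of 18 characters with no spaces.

Tracking allowed requests in the window:
  req#1 t=0ms: ALLOW
  req#2 t=1ms: ALLOW
  req#3 t=2ms: ALLOW
  req#4 t=2ms: DENY
  req#5 t=3ms: DENY
  req#6 t=4ms: DENY
  req#7 t=5ms: DENY
  req#8 t=6ms: DENY
  req#9 t=7ms: DENY
  req#10 t=7ms: DENY
  req#11 t=8ms: DENY
  req#12 t=9ms: DENY
  req#13 t=10ms: DENY
  req#14 t=11ms: DENY
  req#15 t=12ms: ALLOW
  req#16 t=12ms: DENY
  req#17 t=13ms: ALLOW
  req#18 t=14ms: ALLOW

Answer: AAADDDDDDDDDDDADAA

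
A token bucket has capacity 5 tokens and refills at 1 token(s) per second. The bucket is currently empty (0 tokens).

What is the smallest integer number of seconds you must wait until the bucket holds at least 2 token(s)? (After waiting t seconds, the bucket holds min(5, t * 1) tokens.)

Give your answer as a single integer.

Need t * 1 >= 2, so t >= 2/1.
Smallest integer t = ceil(2/1) = 2.

Answer: 2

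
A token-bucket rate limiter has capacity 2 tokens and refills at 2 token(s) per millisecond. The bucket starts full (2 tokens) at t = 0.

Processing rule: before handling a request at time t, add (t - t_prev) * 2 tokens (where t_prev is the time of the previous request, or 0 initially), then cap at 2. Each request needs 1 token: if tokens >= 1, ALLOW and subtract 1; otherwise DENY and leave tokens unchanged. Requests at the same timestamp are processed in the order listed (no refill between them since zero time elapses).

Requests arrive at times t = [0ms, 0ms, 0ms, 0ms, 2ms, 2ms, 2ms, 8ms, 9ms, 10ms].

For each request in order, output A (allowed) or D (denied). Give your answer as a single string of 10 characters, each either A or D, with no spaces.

Answer: AADDAADAAA

Derivation:
Simulating step by step:
  req#1 t=0ms: ALLOW
  req#2 t=0ms: ALLOW
  req#3 t=0ms: DENY
  req#4 t=0ms: DENY
  req#5 t=2ms: ALLOW
  req#6 t=2ms: ALLOW
  req#7 t=2ms: DENY
  req#8 t=8ms: ALLOW
  req#9 t=9ms: ALLOW
  req#10 t=10ms: ALLOW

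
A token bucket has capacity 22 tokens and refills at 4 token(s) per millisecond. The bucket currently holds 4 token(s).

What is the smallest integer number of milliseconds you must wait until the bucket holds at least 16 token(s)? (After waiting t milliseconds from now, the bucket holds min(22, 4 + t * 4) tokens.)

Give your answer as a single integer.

Need 4 + t * 4 >= 16, so t >= 12/4.
Smallest integer t = ceil(12/4) = 3.

Answer: 3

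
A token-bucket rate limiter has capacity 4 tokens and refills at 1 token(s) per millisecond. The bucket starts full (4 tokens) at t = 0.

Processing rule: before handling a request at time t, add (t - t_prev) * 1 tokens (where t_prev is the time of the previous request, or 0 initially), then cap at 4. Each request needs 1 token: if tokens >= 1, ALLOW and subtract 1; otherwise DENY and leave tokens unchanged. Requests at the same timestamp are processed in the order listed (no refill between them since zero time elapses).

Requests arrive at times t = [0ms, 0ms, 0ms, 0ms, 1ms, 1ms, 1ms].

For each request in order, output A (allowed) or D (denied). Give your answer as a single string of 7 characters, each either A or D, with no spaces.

Answer: AAAAADD

Derivation:
Simulating step by step:
  req#1 t=0ms: ALLOW
  req#2 t=0ms: ALLOW
  req#3 t=0ms: ALLOW
  req#4 t=0ms: ALLOW
  req#5 t=1ms: ALLOW
  req#6 t=1ms: DENY
  req#7 t=1ms: DENY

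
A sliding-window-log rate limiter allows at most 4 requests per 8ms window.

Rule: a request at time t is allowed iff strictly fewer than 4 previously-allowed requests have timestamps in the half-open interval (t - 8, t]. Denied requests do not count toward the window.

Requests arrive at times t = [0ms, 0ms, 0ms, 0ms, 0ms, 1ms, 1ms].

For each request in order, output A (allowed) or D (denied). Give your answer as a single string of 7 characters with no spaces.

Tracking allowed requests in the window:
  req#1 t=0ms: ALLOW
  req#2 t=0ms: ALLOW
  req#3 t=0ms: ALLOW
  req#4 t=0ms: ALLOW
  req#5 t=0ms: DENY
  req#6 t=1ms: DENY
  req#7 t=1ms: DENY

Answer: AAAADDD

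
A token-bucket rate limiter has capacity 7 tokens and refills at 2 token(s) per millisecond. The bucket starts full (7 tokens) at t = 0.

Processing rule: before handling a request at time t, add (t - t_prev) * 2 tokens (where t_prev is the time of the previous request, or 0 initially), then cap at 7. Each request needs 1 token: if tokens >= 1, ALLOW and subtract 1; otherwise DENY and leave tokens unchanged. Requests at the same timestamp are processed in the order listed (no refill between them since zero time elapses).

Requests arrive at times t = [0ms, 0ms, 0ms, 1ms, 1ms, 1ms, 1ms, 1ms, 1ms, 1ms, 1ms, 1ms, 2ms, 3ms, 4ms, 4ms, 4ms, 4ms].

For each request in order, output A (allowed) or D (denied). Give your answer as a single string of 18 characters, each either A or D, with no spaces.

Answer: AAAAAAAAADDDAAAAAA

Derivation:
Simulating step by step:
  req#1 t=0ms: ALLOW
  req#2 t=0ms: ALLOW
  req#3 t=0ms: ALLOW
  req#4 t=1ms: ALLOW
  req#5 t=1ms: ALLOW
  req#6 t=1ms: ALLOW
  req#7 t=1ms: ALLOW
  req#8 t=1ms: ALLOW
  req#9 t=1ms: ALLOW
  req#10 t=1ms: DENY
  req#11 t=1ms: DENY
  req#12 t=1ms: DENY
  req#13 t=2ms: ALLOW
  req#14 t=3ms: ALLOW
  req#15 t=4ms: ALLOW
  req#16 t=4ms: ALLOW
  req#17 t=4ms: ALLOW
  req#18 t=4ms: ALLOW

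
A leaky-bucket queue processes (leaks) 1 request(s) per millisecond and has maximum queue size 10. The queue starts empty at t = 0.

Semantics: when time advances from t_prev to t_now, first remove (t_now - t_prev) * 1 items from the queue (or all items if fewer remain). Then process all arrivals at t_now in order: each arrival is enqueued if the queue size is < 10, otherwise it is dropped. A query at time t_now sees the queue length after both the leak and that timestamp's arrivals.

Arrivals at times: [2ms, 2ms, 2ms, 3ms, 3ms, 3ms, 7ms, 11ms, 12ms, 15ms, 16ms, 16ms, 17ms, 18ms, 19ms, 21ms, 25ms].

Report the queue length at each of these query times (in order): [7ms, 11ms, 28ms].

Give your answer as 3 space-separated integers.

Answer: 2 1 0

Derivation:
Queue lengths at query times:
  query t=7ms: backlog = 2
  query t=11ms: backlog = 1
  query t=28ms: backlog = 0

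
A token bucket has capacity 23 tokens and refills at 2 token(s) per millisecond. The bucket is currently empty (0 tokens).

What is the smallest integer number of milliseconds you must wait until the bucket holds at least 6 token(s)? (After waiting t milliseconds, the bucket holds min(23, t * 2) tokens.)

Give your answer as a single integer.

Answer: 3

Derivation:
Need t * 2 >= 6, so t >= 6/2.
Smallest integer t = ceil(6/2) = 3.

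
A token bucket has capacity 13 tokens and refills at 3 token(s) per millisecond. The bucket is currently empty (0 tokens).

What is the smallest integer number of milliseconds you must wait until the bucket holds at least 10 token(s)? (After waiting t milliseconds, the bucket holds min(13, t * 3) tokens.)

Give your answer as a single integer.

Need t * 3 >= 10, so t >= 10/3.
Smallest integer t = ceil(10/3) = 4.

Answer: 4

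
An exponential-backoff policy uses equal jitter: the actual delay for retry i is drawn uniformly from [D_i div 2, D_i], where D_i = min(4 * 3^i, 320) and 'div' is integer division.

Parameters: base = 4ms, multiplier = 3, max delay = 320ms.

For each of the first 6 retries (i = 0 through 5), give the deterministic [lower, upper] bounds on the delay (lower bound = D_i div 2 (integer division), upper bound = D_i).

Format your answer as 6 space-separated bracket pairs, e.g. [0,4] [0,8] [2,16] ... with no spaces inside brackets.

Answer: [2,4] [6,12] [18,36] [54,108] [160,320] [160,320]

Derivation:
Computing bounds per retry:
  i=0: D_i=min(4*3^0,320)=4, bounds=[2,4]
  i=1: D_i=min(4*3^1,320)=12, bounds=[6,12]
  i=2: D_i=min(4*3^2,320)=36, bounds=[18,36]
  i=3: D_i=min(4*3^3,320)=108, bounds=[54,108]
  i=4: D_i=min(4*3^4,320)=320, bounds=[160,320]
  i=5: D_i=min(4*3^5,320)=320, bounds=[160,320]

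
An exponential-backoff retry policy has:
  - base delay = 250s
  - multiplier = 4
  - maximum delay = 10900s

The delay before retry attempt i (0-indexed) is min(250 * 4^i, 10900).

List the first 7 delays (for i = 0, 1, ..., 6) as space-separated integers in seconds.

Computing each delay:
  i=0: min(250*4^0, 10900) = 250
  i=1: min(250*4^1, 10900) = 1000
  i=2: min(250*4^2, 10900) = 4000
  i=3: min(250*4^3, 10900) = 10900
  i=4: min(250*4^4, 10900) = 10900
  i=5: min(250*4^5, 10900) = 10900
  i=6: min(250*4^6, 10900) = 10900

Answer: 250 1000 4000 10900 10900 10900 10900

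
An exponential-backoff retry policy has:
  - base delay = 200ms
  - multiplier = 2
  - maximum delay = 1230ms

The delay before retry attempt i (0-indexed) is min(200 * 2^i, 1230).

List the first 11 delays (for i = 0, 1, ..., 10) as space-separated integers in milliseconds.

Answer: 200 400 800 1230 1230 1230 1230 1230 1230 1230 1230

Derivation:
Computing each delay:
  i=0: min(200*2^0, 1230) = 200
  i=1: min(200*2^1, 1230) = 400
  i=2: min(200*2^2, 1230) = 800
  i=3: min(200*2^3, 1230) = 1230
  i=4: min(200*2^4, 1230) = 1230
  i=5: min(200*2^5, 1230) = 1230
  i=6: min(200*2^6, 1230) = 1230
  i=7: min(200*2^7, 1230) = 1230
  i=8: min(200*2^8, 1230) = 1230
  i=9: min(200*2^9, 1230) = 1230
  i=10: min(200*2^10, 1230) = 1230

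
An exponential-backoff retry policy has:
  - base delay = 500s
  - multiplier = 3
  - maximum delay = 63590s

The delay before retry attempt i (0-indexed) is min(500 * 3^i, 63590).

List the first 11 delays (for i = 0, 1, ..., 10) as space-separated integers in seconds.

Answer: 500 1500 4500 13500 40500 63590 63590 63590 63590 63590 63590

Derivation:
Computing each delay:
  i=0: min(500*3^0, 63590) = 500
  i=1: min(500*3^1, 63590) = 1500
  i=2: min(500*3^2, 63590) = 4500
  i=3: min(500*3^3, 63590) = 13500
  i=4: min(500*3^4, 63590) = 40500
  i=5: min(500*3^5, 63590) = 63590
  i=6: min(500*3^6, 63590) = 63590
  i=7: min(500*3^7, 63590) = 63590
  i=8: min(500*3^8, 63590) = 63590
  i=9: min(500*3^9, 63590) = 63590
  i=10: min(500*3^10, 63590) = 63590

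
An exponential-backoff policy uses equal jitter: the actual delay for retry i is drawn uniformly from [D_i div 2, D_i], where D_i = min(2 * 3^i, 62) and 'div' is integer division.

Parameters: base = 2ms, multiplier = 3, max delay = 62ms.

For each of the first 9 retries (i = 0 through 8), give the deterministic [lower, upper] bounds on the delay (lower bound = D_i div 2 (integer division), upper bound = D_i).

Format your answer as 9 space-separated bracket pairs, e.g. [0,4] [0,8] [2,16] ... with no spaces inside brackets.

Computing bounds per retry:
  i=0: D_i=min(2*3^0,62)=2, bounds=[1,2]
  i=1: D_i=min(2*3^1,62)=6, bounds=[3,6]
  i=2: D_i=min(2*3^2,62)=18, bounds=[9,18]
  i=3: D_i=min(2*3^3,62)=54, bounds=[27,54]
  i=4: D_i=min(2*3^4,62)=62, bounds=[31,62]
  i=5: D_i=min(2*3^5,62)=62, bounds=[31,62]
  i=6: D_i=min(2*3^6,62)=62, bounds=[31,62]
  i=7: D_i=min(2*3^7,62)=62, bounds=[31,62]
  i=8: D_i=min(2*3^8,62)=62, bounds=[31,62]

Answer: [1,2] [3,6] [9,18] [27,54] [31,62] [31,62] [31,62] [31,62] [31,62]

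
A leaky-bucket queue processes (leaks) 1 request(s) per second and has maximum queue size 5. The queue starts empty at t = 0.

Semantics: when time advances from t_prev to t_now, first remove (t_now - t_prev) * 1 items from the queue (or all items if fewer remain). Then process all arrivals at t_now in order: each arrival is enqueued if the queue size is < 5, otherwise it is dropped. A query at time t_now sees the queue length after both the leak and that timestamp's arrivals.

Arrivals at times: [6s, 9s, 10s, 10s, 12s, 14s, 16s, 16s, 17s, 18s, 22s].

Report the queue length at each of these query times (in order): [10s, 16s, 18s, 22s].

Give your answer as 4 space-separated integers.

Answer: 2 2 2 1

Derivation:
Queue lengths at query times:
  query t=10s: backlog = 2
  query t=16s: backlog = 2
  query t=18s: backlog = 2
  query t=22s: backlog = 1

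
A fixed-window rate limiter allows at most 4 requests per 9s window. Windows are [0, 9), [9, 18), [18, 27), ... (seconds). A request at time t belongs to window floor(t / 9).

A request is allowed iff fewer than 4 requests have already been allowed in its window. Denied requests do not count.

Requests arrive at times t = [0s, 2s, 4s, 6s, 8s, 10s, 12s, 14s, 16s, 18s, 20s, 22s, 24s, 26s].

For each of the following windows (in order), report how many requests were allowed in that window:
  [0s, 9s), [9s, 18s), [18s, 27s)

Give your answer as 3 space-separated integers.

Answer: 4 4 4

Derivation:
Processing requests:
  req#1 t=0s (window 0): ALLOW
  req#2 t=2s (window 0): ALLOW
  req#3 t=4s (window 0): ALLOW
  req#4 t=6s (window 0): ALLOW
  req#5 t=8s (window 0): DENY
  req#6 t=10s (window 1): ALLOW
  req#7 t=12s (window 1): ALLOW
  req#8 t=14s (window 1): ALLOW
  req#9 t=16s (window 1): ALLOW
  req#10 t=18s (window 2): ALLOW
  req#11 t=20s (window 2): ALLOW
  req#12 t=22s (window 2): ALLOW
  req#13 t=24s (window 2): ALLOW
  req#14 t=26s (window 2): DENY

Allowed counts by window: 4 4 4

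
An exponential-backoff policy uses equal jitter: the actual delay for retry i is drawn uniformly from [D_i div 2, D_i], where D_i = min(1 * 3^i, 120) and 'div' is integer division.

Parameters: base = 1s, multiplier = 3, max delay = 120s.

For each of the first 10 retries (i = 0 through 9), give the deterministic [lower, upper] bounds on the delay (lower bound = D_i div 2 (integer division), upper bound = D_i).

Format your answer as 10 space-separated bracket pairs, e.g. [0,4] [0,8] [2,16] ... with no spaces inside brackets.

Answer: [0,1] [1,3] [4,9] [13,27] [40,81] [60,120] [60,120] [60,120] [60,120] [60,120]

Derivation:
Computing bounds per retry:
  i=0: D_i=min(1*3^0,120)=1, bounds=[0,1]
  i=1: D_i=min(1*3^1,120)=3, bounds=[1,3]
  i=2: D_i=min(1*3^2,120)=9, bounds=[4,9]
  i=3: D_i=min(1*3^3,120)=27, bounds=[13,27]
  i=4: D_i=min(1*3^4,120)=81, bounds=[40,81]
  i=5: D_i=min(1*3^5,120)=120, bounds=[60,120]
  i=6: D_i=min(1*3^6,120)=120, bounds=[60,120]
  i=7: D_i=min(1*3^7,120)=120, bounds=[60,120]
  i=8: D_i=min(1*3^8,120)=120, bounds=[60,120]
  i=9: D_i=min(1*3^9,120)=120, bounds=[60,120]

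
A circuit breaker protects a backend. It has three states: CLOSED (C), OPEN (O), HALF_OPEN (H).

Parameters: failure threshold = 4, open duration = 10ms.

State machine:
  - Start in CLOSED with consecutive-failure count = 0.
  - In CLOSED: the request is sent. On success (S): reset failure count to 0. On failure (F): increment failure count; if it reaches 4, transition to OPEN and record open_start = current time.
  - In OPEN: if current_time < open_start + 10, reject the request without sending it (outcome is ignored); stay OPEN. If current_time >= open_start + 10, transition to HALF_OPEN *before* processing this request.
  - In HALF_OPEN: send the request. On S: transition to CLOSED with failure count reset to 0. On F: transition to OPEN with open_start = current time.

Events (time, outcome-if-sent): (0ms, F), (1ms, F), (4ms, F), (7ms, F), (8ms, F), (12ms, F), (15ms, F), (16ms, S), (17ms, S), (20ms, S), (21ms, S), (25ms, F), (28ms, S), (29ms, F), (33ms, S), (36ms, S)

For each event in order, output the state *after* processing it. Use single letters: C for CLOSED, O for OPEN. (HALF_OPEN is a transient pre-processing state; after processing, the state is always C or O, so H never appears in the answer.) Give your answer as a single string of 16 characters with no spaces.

State after each event:
  event#1 t=0ms outcome=F: state=CLOSED
  event#2 t=1ms outcome=F: state=CLOSED
  event#3 t=4ms outcome=F: state=CLOSED
  event#4 t=7ms outcome=F: state=OPEN
  event#5 t=8ms outcome=F: state=OPEN
  event#6 t=12ms outcome=F: state=OPEN
  event#7 t=15ms outcome=F: state=OPEN
  event#8 t=16ms outcome=S: state=OPEN
  event#9 t=17ms outcome=S: state=CLOSED
  event#10 t=20ms outcome=S: state=CLOSED
  event#11 t=21ms outcome=S: state=CLOSED
  event#12 t=25ms outcome=F: state=CLOSED
  event#13 t=28ms outcome=S: state=CLOSED
  event#14 t=29ms outcome=F: state=CLOSED
  event#15 t=33ms outcome=S: state=CLOSED
  event#16 t=36ms outcome=S: state=CLOSED

Answer: CCCOOOOOCCCCCCCC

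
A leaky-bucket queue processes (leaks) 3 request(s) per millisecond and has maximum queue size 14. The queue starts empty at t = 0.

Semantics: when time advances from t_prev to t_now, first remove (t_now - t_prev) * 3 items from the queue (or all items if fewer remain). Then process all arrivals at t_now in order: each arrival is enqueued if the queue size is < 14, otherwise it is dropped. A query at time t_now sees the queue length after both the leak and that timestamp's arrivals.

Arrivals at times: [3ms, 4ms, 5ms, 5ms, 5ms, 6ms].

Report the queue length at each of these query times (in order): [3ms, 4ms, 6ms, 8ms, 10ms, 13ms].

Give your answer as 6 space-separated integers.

Queue lengths at query times:
  query t=3ms: backlog = 1
  query t=4ms: backlog = 1
  query t=6ms: backlog = 1
  query t=8ms: backlog = 0
  query t=10ms: backlog = 0
  query t=13ms: backlog = 0

Answer: 1 1 1 0 0 0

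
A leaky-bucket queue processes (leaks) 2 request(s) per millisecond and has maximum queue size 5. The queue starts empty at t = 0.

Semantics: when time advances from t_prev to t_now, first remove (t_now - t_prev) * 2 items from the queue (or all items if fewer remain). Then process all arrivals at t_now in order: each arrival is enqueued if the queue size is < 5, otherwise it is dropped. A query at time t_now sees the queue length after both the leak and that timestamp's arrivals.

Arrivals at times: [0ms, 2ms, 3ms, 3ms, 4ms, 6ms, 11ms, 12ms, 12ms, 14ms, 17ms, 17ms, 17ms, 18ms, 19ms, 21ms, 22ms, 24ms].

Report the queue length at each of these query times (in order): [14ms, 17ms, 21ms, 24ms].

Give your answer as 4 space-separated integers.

Answer: 1 3 1 1

Derivation:
Queue lengths at query times:
  query t=14ms: backlog = 1
  query t=17ms: backlog = 3
  query t=21ms: backlog = 1
  query t=24ms: backlog = 1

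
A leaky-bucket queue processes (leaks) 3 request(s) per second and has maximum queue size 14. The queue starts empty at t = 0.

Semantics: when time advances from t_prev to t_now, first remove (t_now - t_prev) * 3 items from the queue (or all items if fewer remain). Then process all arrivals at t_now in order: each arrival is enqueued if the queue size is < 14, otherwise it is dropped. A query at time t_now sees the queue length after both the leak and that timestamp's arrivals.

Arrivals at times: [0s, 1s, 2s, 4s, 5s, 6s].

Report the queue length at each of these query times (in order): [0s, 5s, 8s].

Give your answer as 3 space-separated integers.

Answer: 1 1 0

Derivation:
Queue lengths at query times:
  query t=0s: backlog = 1
  query t=5s: backlog = 1
  query t=8s: backlog = 0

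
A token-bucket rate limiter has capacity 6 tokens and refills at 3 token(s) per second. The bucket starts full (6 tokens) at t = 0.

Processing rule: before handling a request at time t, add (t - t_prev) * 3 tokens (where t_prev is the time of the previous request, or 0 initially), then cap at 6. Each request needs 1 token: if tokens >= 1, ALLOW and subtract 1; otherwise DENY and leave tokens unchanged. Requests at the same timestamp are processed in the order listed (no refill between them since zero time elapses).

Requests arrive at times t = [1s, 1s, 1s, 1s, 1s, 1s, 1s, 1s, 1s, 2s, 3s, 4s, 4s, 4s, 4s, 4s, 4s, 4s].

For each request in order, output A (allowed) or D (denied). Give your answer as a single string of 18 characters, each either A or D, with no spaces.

Simulating step by step:
  req#1 t=1s: ALLOW
  req#2 t=1s: ALLOW
  req#3 t=1s: ALLOW
  req#4 t=1s: ALLOW
  req#5 t=1s: ALLOW
  req#6 t=1s: ALLOW
  req#7 t=1s: DENY
  req#8 t=1s: DENY
  req#9 t=1s: DENY
  req#10 t=2s: ALLOW
  req#11 t=3s: ALLOW
  req#12 t=4s: ALLOW
  req#13 t=4s: ALLOW
  req#14 t=4s: ALLOW
  req#15 t=4s: ALLOW
  req#16 t=4s: ALLOW
  req#17 t=4s: ALLOW
  req#18 t=4s: DENY

Answer: AAAAAADDDAAAAAAAAD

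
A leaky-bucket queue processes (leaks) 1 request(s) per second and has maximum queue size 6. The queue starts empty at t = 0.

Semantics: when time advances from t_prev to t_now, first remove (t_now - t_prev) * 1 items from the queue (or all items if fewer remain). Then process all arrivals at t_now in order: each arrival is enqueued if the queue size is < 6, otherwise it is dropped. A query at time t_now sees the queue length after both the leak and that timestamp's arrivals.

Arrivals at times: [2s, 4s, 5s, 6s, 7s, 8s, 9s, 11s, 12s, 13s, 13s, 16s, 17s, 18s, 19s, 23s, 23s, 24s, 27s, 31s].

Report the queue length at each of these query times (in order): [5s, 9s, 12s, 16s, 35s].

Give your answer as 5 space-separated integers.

Answer: 1 1 1 1 0

Derivation:
Queue lengths at query times:
  query t=5s: backlog = 1
  query t=9s: backlog = 1
  query t=12s: backlog = 1
  query t=16s: backlog = 1
  query t=35s: backlog = 0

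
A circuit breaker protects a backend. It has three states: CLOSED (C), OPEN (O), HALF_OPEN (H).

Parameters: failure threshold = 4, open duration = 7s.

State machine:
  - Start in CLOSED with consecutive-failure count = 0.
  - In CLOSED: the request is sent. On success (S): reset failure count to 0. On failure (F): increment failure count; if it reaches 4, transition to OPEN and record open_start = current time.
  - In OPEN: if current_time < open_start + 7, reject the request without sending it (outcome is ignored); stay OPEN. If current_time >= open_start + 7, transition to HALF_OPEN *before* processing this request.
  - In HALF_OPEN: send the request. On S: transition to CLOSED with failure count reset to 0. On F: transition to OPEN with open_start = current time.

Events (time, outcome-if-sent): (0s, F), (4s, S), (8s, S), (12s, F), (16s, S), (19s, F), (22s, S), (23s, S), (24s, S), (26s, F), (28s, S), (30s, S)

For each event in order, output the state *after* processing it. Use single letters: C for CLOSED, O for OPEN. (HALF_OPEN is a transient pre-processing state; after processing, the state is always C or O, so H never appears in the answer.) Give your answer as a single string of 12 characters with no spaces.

State after each event:
  event#1 t=0s outcome=F: state=CLOSED
  event#2 t=4s outcome=S: state=CLOSED
  event#3 t=8s outcome=S: state=CLOSED
  event#4 t=12s outcome=F: state=CLOSED
  event#5 t=16s outcome=S: state=CLOSED
  event#6 t=19s outcome=F: state=CLOSED
  event#7 t=22s outcome=S: state=CLOSED
  event#8 t=23s outcome=S: state=CLOSED
  event#9 t=24s outcome=S: state=CLOSED
  event#10 t=26s outcome=F: state=CLOSED
  event#11 t=28s outcome=S: state=CLOSED
  event#12 t=30s outcome=S: state=CLOSED

Answer: CCCCCCCCCCCC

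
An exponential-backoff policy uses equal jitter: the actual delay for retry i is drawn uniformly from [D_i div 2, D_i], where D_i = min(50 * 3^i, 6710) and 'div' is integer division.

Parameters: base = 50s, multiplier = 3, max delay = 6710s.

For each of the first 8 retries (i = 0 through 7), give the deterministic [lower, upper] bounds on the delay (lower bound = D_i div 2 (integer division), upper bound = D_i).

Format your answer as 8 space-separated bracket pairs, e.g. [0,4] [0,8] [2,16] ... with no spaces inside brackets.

Computing bounds per retry:
  i=0: D_i=min(50*3^0,6710)=50, bounds=[25,50]
  i=1: D_i=min(50*3^1,6710)=150, bounds=[75,150]
  i=2: D_i=min(50*3^2,6710)=450, bounds=[225,450]
  i=3: D_i=min(50*3^3,6710)=1350, bounds=[675,1350]
  i=4: D_i=min(50*3^4,6710)=4050, bounds=[2025,4050]
  i=5: D_i=min(50*3^5,6710)=6710, bounds=[3355,6710]
  i=6: D_i=min(50*3^6,6710)=6710, bounds=[3355,6710]
  i=7: D_i=min(50*3^7,6710)=6710, bounds=[3355,6710]

Answer: [25,50] [75,150] [225,450] [675,1350] [2025,4050] [3355,6710] [3355,6710] [3355,6710]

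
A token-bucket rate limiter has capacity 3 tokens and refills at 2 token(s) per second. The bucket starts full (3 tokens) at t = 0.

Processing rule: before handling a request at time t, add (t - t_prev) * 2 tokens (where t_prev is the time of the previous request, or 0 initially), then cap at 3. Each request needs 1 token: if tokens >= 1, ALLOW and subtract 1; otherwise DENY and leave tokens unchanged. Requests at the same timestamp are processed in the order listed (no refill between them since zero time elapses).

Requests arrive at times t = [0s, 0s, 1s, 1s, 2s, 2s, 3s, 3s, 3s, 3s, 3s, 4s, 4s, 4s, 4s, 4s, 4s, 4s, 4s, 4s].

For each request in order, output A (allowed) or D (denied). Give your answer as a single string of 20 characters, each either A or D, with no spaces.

Answer: AAAAAAAAADDAADDDDDDD

Derivation:
Simulating step by step:
  req#1 t=0s: ALLOW
  req#2 t=0s: ALLOW
  req#3 t=1s: ALLOW
  req#4 t=1s: ALLOW
  req#5 t=2s: ALLOW
  req#6 t=2s: ALLOW
  req#7 t=3s: ALLOW
  req#8 t=3s: ALLOW
  req#9 t=3s: ALLOW
  req#10 t=3s: DENY
  req#11 t=3s: DENY
  req#12 t=4s: ALLOW
  req#13 t=4s: ALLOW
  req#14 t=4s: DENY
  req#15 t=4s: DENY
  req#16 t=4s: DENY
  req#17 t=4s: DENY
  req#18 t=4s: DENY
  req#19 t=4s: DENY
  req#20 t=4s: DENY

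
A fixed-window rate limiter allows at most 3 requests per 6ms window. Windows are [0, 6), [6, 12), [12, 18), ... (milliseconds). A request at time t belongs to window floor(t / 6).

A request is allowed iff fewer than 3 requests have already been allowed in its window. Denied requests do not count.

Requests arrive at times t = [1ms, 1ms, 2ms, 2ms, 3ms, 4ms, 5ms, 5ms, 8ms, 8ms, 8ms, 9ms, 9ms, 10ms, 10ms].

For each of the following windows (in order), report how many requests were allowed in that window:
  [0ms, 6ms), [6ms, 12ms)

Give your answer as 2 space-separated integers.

Answer: 3 3

Derivation:
Processing requests:
  req#1 t=1ms (window 0): ALLOW
  req#2 t=1ms (window 0): ALLOW
  req#3 t=2ms (window 0): ALLOW
  req#4 t=2ms (window 0): DENY
  req#5 t=3ms (window 0): DENY
  req#6 t=4ms (window 0): DENY
  req#7 t=5ms (window 0): DENY
  req#8 t=5ms (window 0): DENY
  req#9 t=8ms (window 1): ALLOW
  req#10 t=8ms (window 1): ALLOW
  req#11 t=8ms (window 1): ALLOW
  req#12 t=9ms (window 1): DENY
  req#13 t=9ms (window 1): DENY
  req#14 t=10ms (window 1): DENY
  req#15 t=10ms (window 1): DENY

Allowed counts by window: 3 3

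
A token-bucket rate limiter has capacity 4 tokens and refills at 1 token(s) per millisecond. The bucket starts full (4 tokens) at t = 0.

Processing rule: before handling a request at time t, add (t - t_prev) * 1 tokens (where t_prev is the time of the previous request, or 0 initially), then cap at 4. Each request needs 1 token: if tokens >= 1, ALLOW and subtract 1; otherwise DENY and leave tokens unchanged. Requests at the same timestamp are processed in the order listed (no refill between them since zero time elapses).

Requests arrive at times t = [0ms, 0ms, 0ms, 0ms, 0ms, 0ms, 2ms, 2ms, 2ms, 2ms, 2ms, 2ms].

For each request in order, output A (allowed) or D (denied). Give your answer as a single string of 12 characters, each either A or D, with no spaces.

Answer: AAAADDAADDDD

Derivation:
Simulating step by step:
  req#1 t=0ms: ALLOW
  req#2 t=0ms: ALLOW
  req#3 t=0ms: ALLOW
  req#4 t=0ms: ALLOW
  req#5 t=0ms: DENY
  req#6 t=0ms: DENY
  req#7 t=2ms: ALLOW
  req#8 t=2ms: ALLOW
  req#9 t=2ms: DENY
  req#10 t=2ms: DENY
  req#11 t=2ms: DENY
  req#12 t=2ms: DENY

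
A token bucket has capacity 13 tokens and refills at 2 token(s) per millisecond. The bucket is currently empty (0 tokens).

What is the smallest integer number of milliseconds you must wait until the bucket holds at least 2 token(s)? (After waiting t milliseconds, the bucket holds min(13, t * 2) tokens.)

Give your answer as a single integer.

Need t * 2 >= 2, so t >= 2/2.
Smallest integer t = ceil(2/2) = 1.

Answer: 1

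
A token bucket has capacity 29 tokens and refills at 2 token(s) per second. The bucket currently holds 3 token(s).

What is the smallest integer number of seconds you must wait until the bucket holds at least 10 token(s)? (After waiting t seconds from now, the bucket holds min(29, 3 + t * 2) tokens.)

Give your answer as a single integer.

Answer: 4

Derivation:
Need 3 + t * 2 >= 10, so t >= 7/2.
Smallest integer t = ceil(7/2) = 4.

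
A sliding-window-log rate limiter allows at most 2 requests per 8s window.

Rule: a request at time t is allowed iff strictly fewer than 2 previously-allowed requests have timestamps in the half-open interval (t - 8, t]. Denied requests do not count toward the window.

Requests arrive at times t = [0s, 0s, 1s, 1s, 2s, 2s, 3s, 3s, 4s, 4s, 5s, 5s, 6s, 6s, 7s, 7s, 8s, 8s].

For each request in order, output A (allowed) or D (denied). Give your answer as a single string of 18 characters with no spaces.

Answer: AADDDDDDDDDDDDDDAA

Derivation:
Tracking allowed requests in the window:
  req#1 t=0s: ALLOW
  req#2 t=0s: ALLOW
  req#3 t=1s: DENY
  req#4 t=1s: DENY
  req#5 t=2s: DENY
  req#6 t=2s: DENY
  req#7 t=3s: DENY
  req#8 t=3s: DENY
  req#9 t=4s: DENY
  req#10 t=4s: DENY
  req#11 t=5s: DENY
  req#12 t=5s: DENY
  req#13 t=6s: DENY
  req#14 t=6s: DENY
  req#15 t=7s: DENY
  req#16 t=7s: DENY
  req#17 t=8s: ALLOW
  req#18 t=8s: ALLOW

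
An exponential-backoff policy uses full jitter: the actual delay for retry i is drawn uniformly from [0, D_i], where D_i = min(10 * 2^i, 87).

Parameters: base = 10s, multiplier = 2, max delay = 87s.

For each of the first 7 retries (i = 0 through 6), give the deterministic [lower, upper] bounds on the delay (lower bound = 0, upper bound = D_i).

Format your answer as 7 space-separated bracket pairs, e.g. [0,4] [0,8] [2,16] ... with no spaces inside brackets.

Answer: [0,10] [0,20] [0,40] [0,80] [0,87] [0,87] [0,87]

Derivation:
Computing bounds per retry:
  i=0: D_i=min(10*2^0,87)=10, bounds=[0,10]
  i=1: D_i=min(10*2^1,87)=20, bounds=[0,20]
  i=2: D_i=min(10*2^2,87)=40, bounds=[0,40]
  i=3: D_i=min(10*2^3,87)=80, bounds=[0,80]
  i=4: D_i=min(10*2^4,87)=87, bounds=[0,87]
  i=5: D_i=min(10*2^5,87)=87, bounds=[0,87]
  i=6: D_i=min(10*2^6,87)=87, bounds=[0,87]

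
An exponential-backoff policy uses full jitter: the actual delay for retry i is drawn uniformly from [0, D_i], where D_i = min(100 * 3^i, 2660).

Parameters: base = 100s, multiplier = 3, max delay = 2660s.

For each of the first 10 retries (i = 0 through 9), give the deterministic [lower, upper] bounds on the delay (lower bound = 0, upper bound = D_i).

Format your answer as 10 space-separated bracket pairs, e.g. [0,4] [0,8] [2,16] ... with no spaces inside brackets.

Answer: [0,100] [0,300] [0,900] [0,2660] [0,2660] [0,2660] [0,2660] [0,2660] [0,2660] [0,2660]

Derivation:
Computing bounds per retry:
  i=0: D_i=min(100*3^0,2660)=100, bounds=[0,100]
  i=1: D_i=min(100*3^1,2660)=300, bounds=[0,300]
  i=2: D_i=min(100*3^2,2660)=900, bounds=[0,900]
  i=3: D_i=min(100*3^3,2660)=2660, bounds=[0,2660]
  i=4: D_i=min(100*3^4,2660)=2660, bounds=[0,2660]
  i=5: D_i=min(100*3^5,2660)=2660, bounds=[0,2660]
  i=6: D_i=min(100*3^6,2660)=2660, bounds=[0,2660]
  i=7: D_i=min(100*3^7,2660)=2660, bounds=[0,2660]
  i=8: D_i=min(100*3^8,2660)=2660, bounds=[0,2660]
  i=9: D_i=min(100*3^9,2660)=2660, bounds=[0,2660]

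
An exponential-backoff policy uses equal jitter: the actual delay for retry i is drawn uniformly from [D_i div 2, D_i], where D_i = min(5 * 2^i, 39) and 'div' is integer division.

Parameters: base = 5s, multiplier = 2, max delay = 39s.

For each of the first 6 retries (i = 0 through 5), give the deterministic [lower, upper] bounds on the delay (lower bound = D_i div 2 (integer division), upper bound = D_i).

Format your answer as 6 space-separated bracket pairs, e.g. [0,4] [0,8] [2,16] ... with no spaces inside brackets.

Answer: [2,5] [5,10] [10,20] [19,39] [19,39] [19,39]

Derivation:
Computing bounds per retry:
  i=0: D_i=min(5*2^0,39)=5, bounds=[2,5]
  i=1: D_i=min(5*2^1,39)=10, bounds=[5,10]
  i=2: D_i=min(5*2^2,39)=20, bounds=[10,20]
  i=3: D_i=min(5*2^3,39)=39, bounds=[19,39]
  i=4: D_i=min(5*2^4,39)=39, bounds=[19,39]
  i=5: D_i=min(5*2^5,39)=39, bounds=[19,39]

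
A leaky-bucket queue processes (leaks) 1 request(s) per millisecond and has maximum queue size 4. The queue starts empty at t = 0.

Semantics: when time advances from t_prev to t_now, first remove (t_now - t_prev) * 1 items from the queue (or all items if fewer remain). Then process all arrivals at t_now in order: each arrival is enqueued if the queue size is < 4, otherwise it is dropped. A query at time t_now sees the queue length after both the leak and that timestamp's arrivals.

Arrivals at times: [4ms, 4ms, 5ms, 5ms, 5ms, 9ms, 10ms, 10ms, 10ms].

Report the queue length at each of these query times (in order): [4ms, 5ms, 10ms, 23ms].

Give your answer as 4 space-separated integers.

Queue lengths at query times:
  query t=4ms: backlog = 2
  query t=5ms: backlog = 4
  query t=10ms: backlog = 3
  query t=23ms: backlog = 0

Answer: 2 4 3 0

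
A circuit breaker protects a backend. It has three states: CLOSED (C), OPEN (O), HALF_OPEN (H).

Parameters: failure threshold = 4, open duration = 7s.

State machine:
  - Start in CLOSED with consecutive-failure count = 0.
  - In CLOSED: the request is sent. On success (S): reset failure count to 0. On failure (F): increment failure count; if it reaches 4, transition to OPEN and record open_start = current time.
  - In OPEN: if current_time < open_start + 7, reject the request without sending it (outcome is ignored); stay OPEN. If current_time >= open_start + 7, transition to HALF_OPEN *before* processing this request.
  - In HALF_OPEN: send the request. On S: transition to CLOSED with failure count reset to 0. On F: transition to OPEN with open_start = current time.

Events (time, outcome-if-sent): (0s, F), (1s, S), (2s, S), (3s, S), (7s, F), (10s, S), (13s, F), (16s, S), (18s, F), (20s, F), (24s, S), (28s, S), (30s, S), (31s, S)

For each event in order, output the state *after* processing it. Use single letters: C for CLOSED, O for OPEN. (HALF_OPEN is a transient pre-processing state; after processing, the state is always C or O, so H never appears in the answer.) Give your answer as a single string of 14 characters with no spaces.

Answer: CCCCCCCCCCCCCC

Derivation:
State after each event:
  event#1 t=0s outcome=F: state=CLOSED
  event#2 t=1s outcome=S: state=CLOSED
  event#3 t=2s outcome=S: state=CLOSED
  event#4 t=3s outcome=S: state=CLOSED
  event#5 t=7s outcome=F: state=CLOSED
  event#6 t=10s outcome=S: state=CLOSED
  event#7 t=13s outcome=F: state=CLOSED
  event#8 t=16s outcome=S: state=CLOSED
  event#9 t=18s outcome=F: state=CLOSED
  event#10 t=20s outcome=F: state=CLOSED
  event#11 t=24s outcome=S: state=CLOSED
  event#12 t=28s outcome=S: state=CLOSED
  event#13 t=30s outcome=S: state=CLOSED
  event#14 t=31s outcome=S: state=CLOSED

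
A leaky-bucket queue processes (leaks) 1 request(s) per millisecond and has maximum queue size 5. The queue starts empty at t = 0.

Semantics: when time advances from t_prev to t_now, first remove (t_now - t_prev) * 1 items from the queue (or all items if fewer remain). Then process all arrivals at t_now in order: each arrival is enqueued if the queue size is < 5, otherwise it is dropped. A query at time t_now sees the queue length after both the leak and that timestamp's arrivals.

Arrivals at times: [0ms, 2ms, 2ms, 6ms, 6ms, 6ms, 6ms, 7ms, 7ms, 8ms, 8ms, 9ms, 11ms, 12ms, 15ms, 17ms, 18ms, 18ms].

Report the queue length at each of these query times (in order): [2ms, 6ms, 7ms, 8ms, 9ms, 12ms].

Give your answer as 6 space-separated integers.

Answer: 2 4 5 5 5 4

Derivation:
Queue lengths at query times:
  query t=2ms: backlog = 2
  query t=6ms: backlog = 4
  query t=7ms: backlog = 5
  query t=8ms: backlog = 5
  query t=9ms: backlog = 5
  query t=12ms: backlog = 4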